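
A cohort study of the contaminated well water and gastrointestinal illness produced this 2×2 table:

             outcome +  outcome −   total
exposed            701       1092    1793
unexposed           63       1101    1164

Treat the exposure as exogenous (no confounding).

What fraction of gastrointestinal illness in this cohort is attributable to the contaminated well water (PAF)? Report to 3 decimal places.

p₁ = P(outcome | exposed) = 701/1793 = 0.39096
p₀ = P(outcome | unexposed) = 63/1164 = 0.054124
Exposure prevalence π = 1793/2957 = 0.60636; overall risk P(Y=1) = 0.25837.
Under exogeneity, PAF = [P(Y=1) − p₀]/P(Y=1).
PAF = (0.25837 − 0.054124) / 0.25837 ≈ 0.7905

PAF ≈ 0.791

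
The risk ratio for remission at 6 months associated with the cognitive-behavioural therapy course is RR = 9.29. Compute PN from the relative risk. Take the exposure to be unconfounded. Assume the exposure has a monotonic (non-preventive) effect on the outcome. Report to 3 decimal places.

Under exogeneity and monotonicity, PN = (RR − 1) / RR = 1 − 1/RR.
PN = (9.29 − 1) / 9.29 = 8.29 / 9.29 ≈ 0.8924

PN ≈ 0.892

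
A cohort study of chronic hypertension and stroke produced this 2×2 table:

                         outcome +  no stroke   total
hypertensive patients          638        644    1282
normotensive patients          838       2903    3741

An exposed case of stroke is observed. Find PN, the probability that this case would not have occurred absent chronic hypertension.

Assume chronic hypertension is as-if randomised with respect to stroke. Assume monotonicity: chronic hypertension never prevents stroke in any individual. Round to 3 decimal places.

PN ≈ 0.550

p₁ = P(outcome | exposed) = 638/1282 = 0.49766
p₀ = P(outcome | unexposed) = 838/3741 = 0.224
Under exogeneity and monotonicity, PN = (p₁ − p₀) / p₁.
PN = (0.49766 − 0.224) / 0.49766 = 0.27366 / 0.49766 ≈ 0.5499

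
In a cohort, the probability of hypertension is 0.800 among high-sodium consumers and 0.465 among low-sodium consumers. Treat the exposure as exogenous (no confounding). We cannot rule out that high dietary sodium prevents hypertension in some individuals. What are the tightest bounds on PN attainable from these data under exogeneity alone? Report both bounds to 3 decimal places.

Let p₁ = 0.8, p₀ = 0.465.
Under exogeneity alone the bounds on PN are max{0,(p₁−p₀)/p₁} ≤ PN ≤ min{1,(1−p₀)/p₁}.
  lower = (p₁ − p₀)/p₁ = 0.335 / 0.8 ≈ 0.4188
  upper = min{1, (1 − p₀)/p₁} = 0.535 / 0.8 ≈ 0.6687

0.419 ≤ PN ≤ 0.669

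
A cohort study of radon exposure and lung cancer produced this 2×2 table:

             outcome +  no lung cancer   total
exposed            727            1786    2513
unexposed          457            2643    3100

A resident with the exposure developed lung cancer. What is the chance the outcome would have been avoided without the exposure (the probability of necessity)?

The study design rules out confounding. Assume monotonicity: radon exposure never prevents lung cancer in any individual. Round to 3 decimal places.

p₁ = P(outcome | exposed) = 727/2513 = 0.2893
p₀ = P(outcome | unexposed) = 457/3100 = 0.14742
Under exogeneity and monotonicity, PN = (p₁ − p₀)/p₁.
PN = (0.2893 − 0.14742) / 0.2893 ≈ 0.4904

PN ≈ 0.490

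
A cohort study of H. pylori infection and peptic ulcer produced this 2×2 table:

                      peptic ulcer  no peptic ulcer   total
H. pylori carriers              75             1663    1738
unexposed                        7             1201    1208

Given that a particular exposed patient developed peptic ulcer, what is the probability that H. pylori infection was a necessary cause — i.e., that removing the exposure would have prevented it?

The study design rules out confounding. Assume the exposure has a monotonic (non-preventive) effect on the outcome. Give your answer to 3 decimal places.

p₁ = P(outcome | exposed) = 75/1738 = 0.043153
p₀ = P(outcome | unexposed) = 7/1208 = 0.0057947
Under exogeneity and monotonicity, PN = (p₁ − p₀)/p₁.
PN = (0.043153 − 0.0057947) / 0.043153 ≈ 0.8657

PN ≈ 0.866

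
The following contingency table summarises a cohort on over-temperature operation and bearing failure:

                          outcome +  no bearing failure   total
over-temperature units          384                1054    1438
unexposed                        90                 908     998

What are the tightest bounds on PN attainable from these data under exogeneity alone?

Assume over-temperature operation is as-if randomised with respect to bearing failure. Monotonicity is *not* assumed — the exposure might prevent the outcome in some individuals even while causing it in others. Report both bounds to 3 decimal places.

p₁ = P(outcome | exposed) = 384/1438 = 0.26704
p₀ = P(outcome | unexposed) = 90/998 = 0.09018
Under exogeneity alone the bounds on PN are max{0,(p₁−p₀)/p₁} ≤ PN ≤ min{1,(1−p₀)/p₁}.
  lower = (p₁ − p₀)/p₁ = 0.17686 / 0.26704 ≈ 0.6623
  upper = min{1, (1 − p₀)/p₁} = 0.90982 / 0.26704 ≈ 3.4071 → capped at 1

0.662 ≤ PN ≤ 1.000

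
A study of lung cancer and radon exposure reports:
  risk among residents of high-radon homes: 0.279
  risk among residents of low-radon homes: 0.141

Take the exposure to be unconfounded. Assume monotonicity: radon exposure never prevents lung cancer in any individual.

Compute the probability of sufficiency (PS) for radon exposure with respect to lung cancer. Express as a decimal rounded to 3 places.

Let p₁ = 0.279, p₀ = 0.141.
Under exogeneity and monotonicity, PS = (p₁ − p₀) / (1 − p₀).
PS = (0.279 − 0.141) / (1 − 0.141) = 0.138 / 0.859 ≈ 0.1607

PS ≈ 0.161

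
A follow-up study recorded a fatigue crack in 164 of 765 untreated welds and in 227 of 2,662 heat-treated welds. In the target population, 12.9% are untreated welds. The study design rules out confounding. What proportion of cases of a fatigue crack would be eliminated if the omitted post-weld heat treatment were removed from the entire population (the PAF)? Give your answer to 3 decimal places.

p₁ = P(outcome | exposed) = 164/765 = 0.21438
p₀ = P(outcome | unexposed) = 227/2662 = 0.085274
Overall risk P(Y=1) = π·p₁ + (1−π)·p₀ = 0.129×0.21438 + 0.871×0.085274 = 0.10193.
Under exogeneity, PAF = [P(Y=1) − p₀] / P(Y=1).
PAF = (0.10193 − 0.085274) / 0.10193 ≈ 0.1634

PAF ≈ 0.163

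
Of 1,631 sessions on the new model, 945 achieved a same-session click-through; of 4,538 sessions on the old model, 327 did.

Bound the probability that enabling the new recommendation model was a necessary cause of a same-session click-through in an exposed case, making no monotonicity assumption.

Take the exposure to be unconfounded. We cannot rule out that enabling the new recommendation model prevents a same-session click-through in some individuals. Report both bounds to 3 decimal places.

0.876 ≤ PN ≤ 1.000

p₁ = P(outcome | exposed) = 945/1631 = 0.5794
p₀ = P(outcome | unexposed) = 327/4538 = 0.072058
Under exogeneity alone the bounds on PN are max{0,(p₁−p₀)/p₁} ≤ PN ≤ min{1,(1−p₀)/p₁}.
  lower = (p₁ − p₀)/p₁ = 0.50734 / 0.5794 ≈ 0.8756
  upper = min{1, (1 − p₀)/p₁} = 0.92794 / 0.5794 ≈ 1.6016 → capped at 1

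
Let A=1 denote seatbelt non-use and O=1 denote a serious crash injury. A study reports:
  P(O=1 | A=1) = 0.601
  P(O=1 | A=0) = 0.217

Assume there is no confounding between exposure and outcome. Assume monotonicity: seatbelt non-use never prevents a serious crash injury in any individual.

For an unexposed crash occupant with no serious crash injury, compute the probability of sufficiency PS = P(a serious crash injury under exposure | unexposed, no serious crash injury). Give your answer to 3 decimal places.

PS ≈ 0.490

Let p₁ = 0.601, p₀ = 0.217.
Under exogeneity and monotonicity, PS = (p₁ − p₀) / (1 − p₀).
PS = (0.601 − 0.217) / (1 − 0.217) = 0.384 / 0.783 ≈ 0.4904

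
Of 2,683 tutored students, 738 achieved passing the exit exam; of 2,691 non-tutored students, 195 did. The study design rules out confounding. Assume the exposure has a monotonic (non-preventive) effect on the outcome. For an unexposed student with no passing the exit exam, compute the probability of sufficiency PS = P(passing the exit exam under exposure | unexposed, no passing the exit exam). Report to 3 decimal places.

PS ≈ 0.218

p₁ = P(outcome | exposed) = 738/2683 = 0.27507
p₀ = P(outcome | unexposed) = 195/2691 = 0.072464
Under exogeneity and monotonicity, PS = (p₁ − p₀) / (1 − p₀).
PS = (0.27507 − 0.072464) / (1 − 0.072464) = 0.2026 / 0.92754 ≈ 0.2184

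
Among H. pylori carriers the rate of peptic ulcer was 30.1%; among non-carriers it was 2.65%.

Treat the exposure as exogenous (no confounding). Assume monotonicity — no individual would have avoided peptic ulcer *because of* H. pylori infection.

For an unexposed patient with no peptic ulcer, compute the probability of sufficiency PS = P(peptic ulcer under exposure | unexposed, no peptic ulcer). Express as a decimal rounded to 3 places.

p₁ = 0.301, p₀ = 0.0265.
Under exogeneity and monotonicity, PS = (p₁ − p₀) / (1 − p₀).
PS = (0.301 − 0.0265) / (1 − 0.0265) = 0.2745 / 0.9735 ≈ 0.2820

PS ≈ 0.282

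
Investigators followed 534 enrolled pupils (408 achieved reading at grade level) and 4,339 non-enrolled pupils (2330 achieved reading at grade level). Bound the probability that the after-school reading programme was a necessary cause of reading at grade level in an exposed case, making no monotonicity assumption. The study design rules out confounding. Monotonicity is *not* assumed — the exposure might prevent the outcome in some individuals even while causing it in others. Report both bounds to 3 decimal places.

p₁ = P(outcome | exposed) = 408/534 = 0.76404
p₀ = P(outcome | unexposed) = 2330/4339 = 0.53699
Under exogeneity alone the bounds on PN are max{0,(p₁−p₀)/p₁} ≤ PN ≤ min{1,(1−p₀)/p₁}.
  lower = (p₁ − p₀)/p₁ = 0.22705 / 0.76404 ≈ 0.2972
  upper = min{1, (1 − p₀)/p₁} = 0.46301 / 0.76404 ≈ 0.6060

0.297 ≤ PN ≤ 0.606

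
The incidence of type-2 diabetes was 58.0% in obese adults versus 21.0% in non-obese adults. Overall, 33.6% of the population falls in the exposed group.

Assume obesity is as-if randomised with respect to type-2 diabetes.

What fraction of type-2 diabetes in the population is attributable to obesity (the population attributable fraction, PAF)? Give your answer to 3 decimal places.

p₁ = 0.58, p₀ = 0.21.
Overall risk P(Y=1) = π·p₁ + (1−π)·p₀ = 0.336×0.58 + 0.664×0.21 = 0.33432.
Under exogeneity, PAF = [P(Y=1) − p₀] / P(Y=1).
PAF = (0.33432 − 0.21) / 0.33432 ≈ 0.3719

PAF ≈ 0.372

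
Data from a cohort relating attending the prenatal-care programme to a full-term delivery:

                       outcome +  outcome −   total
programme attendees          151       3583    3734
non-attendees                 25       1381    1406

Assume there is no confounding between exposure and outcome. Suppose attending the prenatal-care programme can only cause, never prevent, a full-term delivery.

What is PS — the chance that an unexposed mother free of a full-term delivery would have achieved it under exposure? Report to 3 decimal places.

p₁ = P(outcome | exposed) = 151/3734 = 0.040439
p₀ = P(outcome | unexposed) = 25/1406 = 0.017781
Under exogeneity and monotonicity, PS = (p₁ − p₀)/(1 − p₀).
PS = (0.040439 − 0.017781) / 0.98222 ≈ 0.0231

PS ≈ 0.023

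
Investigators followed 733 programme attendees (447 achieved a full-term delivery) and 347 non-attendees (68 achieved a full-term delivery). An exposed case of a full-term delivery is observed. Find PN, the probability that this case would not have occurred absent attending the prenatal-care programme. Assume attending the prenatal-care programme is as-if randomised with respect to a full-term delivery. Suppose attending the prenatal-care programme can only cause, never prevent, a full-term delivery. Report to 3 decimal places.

PN ≈ 0.679

p₁ = P(outcome | exposed) = 447/733 = 0.60982
p₀ = P(outcome | unexposed) = 68/347 = 0.19597
Under exogeneity and monotonicity, PN = (p₁ − p₀) / p₁.
PN = (0.60982 − 0.19597) / 0.60982 = 0.41386 / 0.60982 ≈ 0.6787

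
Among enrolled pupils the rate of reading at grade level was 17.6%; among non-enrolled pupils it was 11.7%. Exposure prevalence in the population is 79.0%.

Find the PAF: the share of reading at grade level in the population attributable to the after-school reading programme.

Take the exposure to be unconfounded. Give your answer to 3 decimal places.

p₁ = 0.176, p₀ = 0.117.
Overall risk P(Y=1) = π·p₁ + (1−π)·p₀ = 0.79×0.176 + 0.21×0.117 = 0.16361.
Under exogeneity, PAF = [P(Y=1) − p₀] / P(Y=1).
PAF = (0.16361 − 0.117) / 0.16361 ≈ 0.2849

PAF ≈ 0.285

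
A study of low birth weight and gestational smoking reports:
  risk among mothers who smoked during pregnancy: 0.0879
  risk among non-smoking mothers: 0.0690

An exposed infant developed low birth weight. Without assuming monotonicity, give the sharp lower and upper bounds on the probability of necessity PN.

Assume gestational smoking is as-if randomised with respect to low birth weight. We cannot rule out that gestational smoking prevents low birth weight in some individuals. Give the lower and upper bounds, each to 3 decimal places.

0.215 ≤ PN ≤ 1.000

Let p₁ = 0.0879, p₀ = 0.069.
Under exogeneity alone the bounds on PN are max{0,(p₁−p₀)/p₁} ≤ PN ≤ min{1,(1−p₀)/p₁}.
  lower = (p₁ − p₀)/p₁ = 0.0189 / 0.0879 ≈ 0.2150
  upper = min{1, (1 − p₀)/p₁} = 0.931 / 0.0879 ≈ 10.5916 → capped at 1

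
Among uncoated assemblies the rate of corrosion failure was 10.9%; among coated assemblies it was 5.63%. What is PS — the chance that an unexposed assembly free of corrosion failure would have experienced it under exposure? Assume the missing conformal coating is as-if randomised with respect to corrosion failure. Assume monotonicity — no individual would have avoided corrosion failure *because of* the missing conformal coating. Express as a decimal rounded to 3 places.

p₁ = 0.109, p₀ = 0.0563.
Under exogeneity and monotonicity, PS = (p₁ − p₀) / (1 − p₀).
PS = (0.109 − 0.0563) / (1 − 0.0563) = 0.0527 / 0.9437 ≈ 0.0558

PS ≈ 0.056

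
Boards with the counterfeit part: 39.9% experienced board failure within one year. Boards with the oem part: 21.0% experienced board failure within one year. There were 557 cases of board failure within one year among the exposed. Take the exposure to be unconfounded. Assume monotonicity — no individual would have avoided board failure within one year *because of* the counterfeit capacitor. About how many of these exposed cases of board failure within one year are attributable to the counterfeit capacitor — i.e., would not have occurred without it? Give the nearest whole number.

p₁ = 0.399, p₀ = 0.21.
PN = (p₁ − p₀)/p₁ = (0.399 − 0.21) / 0.399 ≈ 0.47368.
Attributable cases ≈ PN × (exposed cases) = 0.47368 × 557 ≈ 263.84.

about 264 cases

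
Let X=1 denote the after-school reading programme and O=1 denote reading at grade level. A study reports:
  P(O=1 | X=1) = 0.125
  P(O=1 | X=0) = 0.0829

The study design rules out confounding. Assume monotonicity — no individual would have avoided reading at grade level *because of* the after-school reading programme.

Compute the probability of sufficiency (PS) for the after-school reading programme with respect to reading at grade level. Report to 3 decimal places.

PS ≈ 0.046

Let p₁ = 0.125, p₀ = 0.0829.
Under exogeneity and monotonicity, PS = (p₁ − p₀) / (1 − p₀).
PS = (0.125 − 0.0829) / (1 − 0.0829) = 0.0421 / 0.9171 ≈ 0.0459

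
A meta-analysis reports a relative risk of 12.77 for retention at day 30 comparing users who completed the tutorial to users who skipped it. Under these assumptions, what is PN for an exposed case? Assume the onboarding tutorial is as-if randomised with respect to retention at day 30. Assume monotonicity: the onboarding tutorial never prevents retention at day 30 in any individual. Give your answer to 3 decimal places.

PN ≈ 0.922

Under exogeneity and monotonicity, PN = (RR − 1) / RR = 1 − 1/RR.
PN = (12.77 − 1) / 12.77 = 11.77 / 12.77 ≈ 0.9217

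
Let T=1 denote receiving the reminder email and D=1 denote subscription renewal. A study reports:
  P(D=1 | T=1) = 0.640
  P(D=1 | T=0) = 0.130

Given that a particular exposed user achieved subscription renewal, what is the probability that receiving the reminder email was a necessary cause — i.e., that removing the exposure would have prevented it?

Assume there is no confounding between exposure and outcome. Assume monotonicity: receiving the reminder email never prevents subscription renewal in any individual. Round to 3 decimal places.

Let p₁ = 0.64, p₀ = 0.13.
Under exogeneity and monotonicity, PN = (p₁ − p₀) / p₁.
PN = (0.64 − 0.13) / 0.64 = 0.51 / 0.64 ≈ 0.7969

PN ≈ 0.797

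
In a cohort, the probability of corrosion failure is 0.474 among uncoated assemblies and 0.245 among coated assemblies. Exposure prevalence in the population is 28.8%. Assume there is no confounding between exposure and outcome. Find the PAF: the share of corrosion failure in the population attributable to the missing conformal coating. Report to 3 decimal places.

PAF ≈ 0.212

Let p₁ = 0.474, p₀ = 0.245.
Overall risk P(Y=1) = π·p₁ + (1−π)·p₀ = 0.288×0.474 + 0.712×0.245 = 0.31095.
Under exogeneity, PAF = [P(Y=1) − p₀] / P(Y=1).
PAF = (0.31095 − 0.245) / 0.31095 ≈ 0.2121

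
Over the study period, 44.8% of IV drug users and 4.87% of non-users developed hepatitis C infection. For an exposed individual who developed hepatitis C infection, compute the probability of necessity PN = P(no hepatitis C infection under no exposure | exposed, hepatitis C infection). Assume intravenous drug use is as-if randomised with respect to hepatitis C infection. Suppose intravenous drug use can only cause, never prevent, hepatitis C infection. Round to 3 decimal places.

p₁ = 0.448, p₀ = 0.0487.
Under exogeneity and monotonicity, PN = (p₁ − p₀) / p₁.
PN = (0.448 − 0.0487) / 0.448 = 0.3993 / 0.448 ≈ 0.8913

PN ≈ 0.891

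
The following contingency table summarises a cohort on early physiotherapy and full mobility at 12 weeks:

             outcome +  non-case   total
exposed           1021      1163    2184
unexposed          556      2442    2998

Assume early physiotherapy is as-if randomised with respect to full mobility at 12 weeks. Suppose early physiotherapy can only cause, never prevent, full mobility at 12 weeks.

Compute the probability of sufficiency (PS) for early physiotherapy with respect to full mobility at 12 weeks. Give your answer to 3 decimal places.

p₁ = P(outcome | exposed) = 1021/2184 = 0.46749
p₀ = P(outcome | unexposed) = 556/2998 = 0.18546
Under exogeneity and monotonicity, PS = (p₁ − p₀)/(1 − p₀).
PS = (0.46749 − 0.18546) / 0.81454 ≈ 0.3462

PS ≈ 0.346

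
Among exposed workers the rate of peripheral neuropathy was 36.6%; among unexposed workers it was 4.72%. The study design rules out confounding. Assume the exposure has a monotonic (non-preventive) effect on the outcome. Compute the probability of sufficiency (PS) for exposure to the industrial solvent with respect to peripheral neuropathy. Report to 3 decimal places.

p₁ = 0.366, p₀ = 0.0472.
Under exogeneity and monotonicity, PS = (p₁ − p₀) / (1 − p₀).
PS = (0.366 − 0.0472) / (1 − 0.0472) = 0.3188 / 0.9528 ≈ 0.3346

PS ≈ 0.335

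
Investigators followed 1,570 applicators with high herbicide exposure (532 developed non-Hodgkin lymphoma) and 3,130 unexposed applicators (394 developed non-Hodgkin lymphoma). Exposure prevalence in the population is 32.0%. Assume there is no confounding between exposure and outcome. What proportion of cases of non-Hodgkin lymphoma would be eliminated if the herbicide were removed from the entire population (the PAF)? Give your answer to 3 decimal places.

PAF ≈ 0.351

p₁ = P(outcome | exposed) = 532/1570 = 0.33885
p₀ = P(outcome | unexposed) = 394/3130 = 0.12588
Overall risk P(Y=1) = π·p₁ + (1−π)·p₀ = 0.32×0.33885 + 0.68×0.12588 = 0.19403.
Under exogeneity, PAF = [P(Y=1) − p₀] / P(Y=1).
PAF = (0.19403 − 0.12588) / 0.19403 ≈ 0.3512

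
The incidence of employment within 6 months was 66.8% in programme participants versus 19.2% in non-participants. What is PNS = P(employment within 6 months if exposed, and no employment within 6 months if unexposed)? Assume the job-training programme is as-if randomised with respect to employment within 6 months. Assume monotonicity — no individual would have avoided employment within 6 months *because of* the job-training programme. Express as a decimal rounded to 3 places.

PNS ≈ 0.476

p₁ = 0.668, p₀ = 0.192.
Under exogeneity and monotonicity, PNS = p₁ − p₀.
PNS = 0.668 − 0.192 = 0.476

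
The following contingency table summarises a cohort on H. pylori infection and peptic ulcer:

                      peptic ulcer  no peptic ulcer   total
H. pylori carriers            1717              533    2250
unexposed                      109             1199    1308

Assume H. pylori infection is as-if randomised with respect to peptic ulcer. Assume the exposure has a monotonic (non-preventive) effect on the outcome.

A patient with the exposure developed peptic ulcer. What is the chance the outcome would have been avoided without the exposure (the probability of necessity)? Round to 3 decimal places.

p₁ = P(outcome | exposed) = 1717/2250 = 0.76311
p₀ = P(outcome | unexposed) = 109/1308 = 0.083333
Under exogeneity and monotonicity, PN = (p₁ − p₀)/p₁.
PN = (0.76311 − 0.083333) / 0.76311 ≈ 0.8908

PN ≈ 0.891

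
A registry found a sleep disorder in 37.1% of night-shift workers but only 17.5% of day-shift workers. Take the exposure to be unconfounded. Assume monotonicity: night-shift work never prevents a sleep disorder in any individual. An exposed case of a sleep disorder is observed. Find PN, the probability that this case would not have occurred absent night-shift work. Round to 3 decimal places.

PN ≈ 0.528

p₁ = 0.371, p₀ = 0.175.
Under exogeneity and monotonicity, PN = (p₁ − p₀) / p₁.
PN = (0.371 − 0.175) / 0.371 = 0.196 / 0.371 ≈ 0.5283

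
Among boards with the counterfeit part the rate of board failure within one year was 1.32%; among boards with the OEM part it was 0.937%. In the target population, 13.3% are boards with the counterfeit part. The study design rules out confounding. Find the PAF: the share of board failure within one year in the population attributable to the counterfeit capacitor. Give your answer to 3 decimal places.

p₁ = 0.0132, p₀ = 0.00937.
Overall risk P(Y=1) = π·p₁ + (1−π)·p₀ = 0.133×0.0132 + 0.867×0.00937 = 0.0098794.
Under exogeneity, PAF = [P(Y=1) − p₀] / P(Y=1).
PAF = (0.0098794 − 0.00937) / 0.0098794 ≈ 0.0516

PAF ≈ 0.052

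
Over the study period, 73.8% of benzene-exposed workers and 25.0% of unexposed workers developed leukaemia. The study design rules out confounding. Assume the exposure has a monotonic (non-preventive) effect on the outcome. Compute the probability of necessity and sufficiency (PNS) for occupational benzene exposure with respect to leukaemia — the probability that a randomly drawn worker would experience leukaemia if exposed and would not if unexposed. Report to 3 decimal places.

p₁ = 0.738, p₀ = 0.25.
Under exogeneity and monotonicity, PNS = p₁ − p₀.
PNS = 0.738 − 0.25 = 0.488

PNS ≈ 0.488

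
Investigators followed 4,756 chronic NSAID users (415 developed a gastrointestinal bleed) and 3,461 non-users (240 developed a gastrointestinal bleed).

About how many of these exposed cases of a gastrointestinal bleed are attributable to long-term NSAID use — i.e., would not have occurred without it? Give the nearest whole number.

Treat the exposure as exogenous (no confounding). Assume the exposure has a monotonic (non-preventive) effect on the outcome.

about 85 cases

p₁ = P(outcome | exposed) = 415/4756 = 0.087258
p₀ = P(outcome | unexposed) = 240/3461 = 0.069344
PN = (p₁ − p₀)/p₁ = (0.087258 − 0.069344) / 0.087258 ≈ 0.20530.
Attributable cases ≈ PN × (exposed cases) = 0.20530 × 415 ≈ 85.20.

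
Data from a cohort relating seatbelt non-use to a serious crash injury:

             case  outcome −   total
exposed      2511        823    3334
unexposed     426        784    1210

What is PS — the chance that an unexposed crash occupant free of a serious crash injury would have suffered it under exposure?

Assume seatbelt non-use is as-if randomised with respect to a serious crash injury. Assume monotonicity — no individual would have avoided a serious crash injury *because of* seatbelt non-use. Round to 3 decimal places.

p₁ = P(outcome | exposed) = 2511/3334 = 0.75315
p₀ = P(outcome | unexposed) = 426/1210 = 0.35207
Under exogeneity and monotonicity, PS = (p₁ − p₀)/(1 − p₀).
PS = (0.75315 − 0.35207) / 0.64793 ≈ 0.6190

PS ≈ 0.619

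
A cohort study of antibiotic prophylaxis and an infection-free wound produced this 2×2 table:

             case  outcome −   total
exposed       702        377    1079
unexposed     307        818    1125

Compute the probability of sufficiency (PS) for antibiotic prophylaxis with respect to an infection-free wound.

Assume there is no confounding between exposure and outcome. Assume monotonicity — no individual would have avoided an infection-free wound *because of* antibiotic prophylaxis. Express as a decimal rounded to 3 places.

PS ≈ 0.519

p₁ = P(outcome | exposed) = 702/1079 = 0.6506
p₀ = P(outcome | unexposed) = 307/1125 = 0.27289
Under exogeneity and monotonicity, PS = (p₁ − p₀) / (1 − p₀).
PS = (0.6506 − 0.27289) / (1 − 0.27289) = 0.37771 / 0.72711 ≈ 0.5195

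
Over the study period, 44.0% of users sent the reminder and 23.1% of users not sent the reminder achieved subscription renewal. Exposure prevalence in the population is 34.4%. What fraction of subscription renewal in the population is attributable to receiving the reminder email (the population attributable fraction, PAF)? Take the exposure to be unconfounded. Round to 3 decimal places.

PAF ≈ 0.237

p₁ = 0.44, p₀ = 0.231.
Overall risk P(Y=1) = π·p₁ + (1−π)·p₀ = 0.344×0.44 + 0.656×0.231 = 0.3029.
Under exogeneity, PAF = [P(Y=1) − p₀] / P(Y=1).
PAF = (0.3029 − 0.231) / 0.3029 ≈ 0.2374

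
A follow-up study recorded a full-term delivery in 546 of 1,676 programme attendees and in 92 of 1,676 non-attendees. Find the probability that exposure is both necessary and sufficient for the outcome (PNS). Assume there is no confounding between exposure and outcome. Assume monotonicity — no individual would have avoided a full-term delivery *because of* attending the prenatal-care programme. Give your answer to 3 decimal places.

p₁ = P(outcome | exposed) = 546/1676 = 0.32578
p₀ = P(outcome | unexposed) = 92/1676 = 0.054893
Under exogeneity and monotonicity, PNS = p₁ − p₀.
PNS = 0.32578 − 0.054893 = 0.27088

PNS ≈ 0.271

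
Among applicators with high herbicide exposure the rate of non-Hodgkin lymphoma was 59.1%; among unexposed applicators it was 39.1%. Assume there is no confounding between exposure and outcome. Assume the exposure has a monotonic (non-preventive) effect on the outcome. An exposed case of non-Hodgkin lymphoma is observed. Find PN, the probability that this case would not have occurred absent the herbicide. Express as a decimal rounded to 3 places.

PN ≈ 0.338

p₁ = 0.591, p₀ = 0.391.
Under exogeneity and monotonicity, PN = (p₁ − p₀) / p₁.
PN = (0.591 − 0.391) / 0.591 = 0.2 / 0.591 ≈ 0.3384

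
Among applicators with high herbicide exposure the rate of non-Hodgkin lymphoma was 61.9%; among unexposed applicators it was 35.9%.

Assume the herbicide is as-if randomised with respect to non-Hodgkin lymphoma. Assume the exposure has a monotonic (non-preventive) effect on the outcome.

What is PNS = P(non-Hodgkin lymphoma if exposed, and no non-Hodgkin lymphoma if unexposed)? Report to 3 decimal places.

PNS ≈ 0.260

p₁ = 0.619, p₀ = 0.359.
Under exogeneity and monotonicity, PNS = p₁ − p₀.
PNS = 0.619 − 0.359 = 0.26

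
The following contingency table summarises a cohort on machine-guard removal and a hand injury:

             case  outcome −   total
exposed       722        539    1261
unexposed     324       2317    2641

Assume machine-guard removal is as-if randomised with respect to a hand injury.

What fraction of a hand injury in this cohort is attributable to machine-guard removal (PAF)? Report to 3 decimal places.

PAF ≈ 0.542

p₁ = P(outcome | exposed) = 722/1261 = 0.57256
p₀ = P(outcome | unexposed) = 324/2641 = 0.12268
Exposure prevalence π = 1261/3902 = 0.32317; overall risk P(Y=1) = 0.26807.
Under exogeneity, PAF = [P(Y=1) − p₀]/P(Y=1).
PAF = (0.26807 − 0.12268) / 0.26807 ≈ 0.5424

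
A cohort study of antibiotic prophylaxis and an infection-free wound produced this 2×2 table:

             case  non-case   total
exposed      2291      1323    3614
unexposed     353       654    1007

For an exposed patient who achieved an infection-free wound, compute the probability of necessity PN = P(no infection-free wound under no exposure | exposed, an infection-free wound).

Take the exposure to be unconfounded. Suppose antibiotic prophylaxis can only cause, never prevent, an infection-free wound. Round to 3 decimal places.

PN ≈ 0.447

p₁ = P(outcome | exposed) = 2291/3614 = 0.63392
p₀ = P(outcome | unexposed) = 353/1007 = 0.35055
Under exogeneity and monotonicity, PN = (p₁ − p₀)/p₁.
PN = (0.63392 − 0.35055) / 0.63392 ≈ 0.4470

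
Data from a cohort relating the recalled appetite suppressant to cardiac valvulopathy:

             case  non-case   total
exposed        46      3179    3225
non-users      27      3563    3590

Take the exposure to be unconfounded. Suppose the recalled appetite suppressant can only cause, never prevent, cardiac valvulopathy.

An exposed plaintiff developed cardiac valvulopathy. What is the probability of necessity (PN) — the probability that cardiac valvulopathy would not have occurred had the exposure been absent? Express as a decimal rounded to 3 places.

p₁ = P(outcome | exposed) = 46/3225 = 0.014264
p₀ = P(outcome | unexposed) = 27/3590 = 0.0075209
Under exogeneity and monotonicity, PN = (p₁ − p₀)/p₁.
PN = (0.014264 − 0.0075209) / 0.014264 ≈ 0.4727

PN ≈ 0.473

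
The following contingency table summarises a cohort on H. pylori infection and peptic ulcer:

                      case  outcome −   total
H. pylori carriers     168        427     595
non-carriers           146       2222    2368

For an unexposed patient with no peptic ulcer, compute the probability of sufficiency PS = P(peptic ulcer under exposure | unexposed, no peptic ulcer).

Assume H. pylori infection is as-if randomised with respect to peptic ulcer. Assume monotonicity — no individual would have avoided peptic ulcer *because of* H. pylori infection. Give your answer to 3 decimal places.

PS ≈ 0.235

p₁ = P(outcome | exposed) = 168/595 = 0.28235
p₀ = P(outcome | unexposed) = 146/2368 = 0.061655
Under exogeneity and monotonicity, PS = (p₁ − p₀) / (1 − p₀).
PS = (0.28235 − 0.061655) / (1 − 0.061655) = 0.2207 / 0.93834 ≈ 0.2352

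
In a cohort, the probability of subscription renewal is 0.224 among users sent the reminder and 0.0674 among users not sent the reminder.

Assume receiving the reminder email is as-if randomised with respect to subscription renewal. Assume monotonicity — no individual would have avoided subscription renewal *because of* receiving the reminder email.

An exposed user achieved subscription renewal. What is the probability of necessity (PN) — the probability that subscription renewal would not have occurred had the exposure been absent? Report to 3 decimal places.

Let p₁ = 0.224, p₀ = 0.0674.
Under exogeneity and monotonicity, PN = (p₁ − p₀) / p₁.
PN = (0.224 − 0.0674) / 0.224 = 0.1566 / 0.224 ≈ 0.6991

PN ≈ 0.699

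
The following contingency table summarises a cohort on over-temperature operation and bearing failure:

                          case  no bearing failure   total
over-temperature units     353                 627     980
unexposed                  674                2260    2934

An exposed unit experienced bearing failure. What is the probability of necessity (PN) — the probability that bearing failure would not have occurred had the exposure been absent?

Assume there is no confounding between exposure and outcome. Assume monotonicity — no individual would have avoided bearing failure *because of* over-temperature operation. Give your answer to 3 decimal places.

PN ≈ 0.362

p₁ = P(outcome | exposed) = 353/980 = 0.3602
p₀ = P(outcome | unexposed) = 674/2934 = 0.22972
Under exogeneity and monotonicity, PN = (p₁ − p₀)/p₁.
PN = (0.3602 − 0.22972) / 0.3602 ≈ 0.3622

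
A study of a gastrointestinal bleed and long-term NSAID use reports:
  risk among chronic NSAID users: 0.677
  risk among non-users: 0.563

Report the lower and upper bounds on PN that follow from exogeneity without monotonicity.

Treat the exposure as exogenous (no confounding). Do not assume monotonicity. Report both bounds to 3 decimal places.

Let p₁ = 0.677, p₀ = 0.563.
Under exogeneity alone the bounds on PN are max{0,(p₁−p₀)/p₁} ≤ PN ≤ min{1,(1−p₀)/p₁}.
  lower = (p₁ − p₀)/p₁ = 0.114 / 0.677 ≈ 0.1684
  upper = min{1, (1 − p₀)/p₁} = 0.437 / 0.677 ≈ 0.6455

0.168 ≤ PN ≤ 0.645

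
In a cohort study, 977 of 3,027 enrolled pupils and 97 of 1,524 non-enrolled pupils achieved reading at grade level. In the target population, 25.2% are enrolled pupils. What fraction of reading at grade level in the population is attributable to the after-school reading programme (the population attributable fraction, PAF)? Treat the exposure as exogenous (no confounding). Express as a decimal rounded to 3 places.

PAF ≈ 0.506

p₁ = P(outcome | exposed) = 977/3027 = 0.32276
p₀ = P(outcome | unexposed) = 97/1524 = 0.063648
Overall risk P(Y=1) = π·p₁ + (1−π)·p₀ = 0.252×0.32276 + 0.748×0.063648 = 0.12894.
Under exogeneity, PAF = [P(Y=1) − p₀] / P(Y=1).
PAF = (0.12894 − 0.063648) / 0.12894 ≈ 0.5064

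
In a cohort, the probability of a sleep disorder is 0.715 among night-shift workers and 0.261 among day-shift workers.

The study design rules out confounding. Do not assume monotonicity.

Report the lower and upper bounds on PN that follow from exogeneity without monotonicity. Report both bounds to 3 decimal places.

0.635 ≤ PN ≤ 1.000

Let p₁ = 0.715, p₀ = 0.261.
Under exogeneity alone the bounds on PN are max{0,(p₁−p₀)/p₁} ≤ PN ≤ min{1,(1−p₀)/p₁}.
  lower = (p₁ − p₀)/p₁ = 0.454 / 0.715 ≈ 0.6350
  upper = min{1, (1 − p₀)/p₁} = 0.739 / 0.715 ≈ 1.0336 → capped at 1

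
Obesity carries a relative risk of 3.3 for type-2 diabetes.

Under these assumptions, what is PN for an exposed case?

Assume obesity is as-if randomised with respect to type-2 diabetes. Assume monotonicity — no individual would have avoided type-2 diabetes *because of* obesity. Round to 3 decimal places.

PN ≈ 0.697

Under exogeneity and monotonicity, PN = (RR − 1) / RR = 1 − 1/RR.
PN = (3.3 − 1) / 3.3 = 2.3 / 3.3 ≈ 0.6970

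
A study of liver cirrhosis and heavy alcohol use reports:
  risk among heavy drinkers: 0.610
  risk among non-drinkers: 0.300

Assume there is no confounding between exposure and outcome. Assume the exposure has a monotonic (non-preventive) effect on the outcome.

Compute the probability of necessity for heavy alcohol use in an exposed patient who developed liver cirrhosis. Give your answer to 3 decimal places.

PN ≈ 0.508

Let p₁ = 0.61, p₀ = 0.3.
Under exogeneity and monotonicity, PN = (p₁ − p₀) / p₁.
PN = (0.61 − 0.3) / 0.61 = 0.31 / 0.61 ≈ 0.5082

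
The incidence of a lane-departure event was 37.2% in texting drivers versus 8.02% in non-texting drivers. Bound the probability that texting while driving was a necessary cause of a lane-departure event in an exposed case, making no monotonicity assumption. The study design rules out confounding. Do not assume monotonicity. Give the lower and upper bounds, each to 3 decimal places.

0.784 ≤ PN ≤ 1.000

p₁ = 0.372, p₀ = 0.0802.
Under exogeneity alone the bounds on PN are max{0,(p₁−p₀)/p₁} ≤ PN ≤ min{1,(1−p₀)/p₁}.
  lower = (p₁ − p₀)/p₁ = 0.2918 / 0.372 ≈ 0.7844
  upper = min{1, (1 − p₀)/p₁} = 0.9198 / 0.372 ≈ 2.4726 → capped at 1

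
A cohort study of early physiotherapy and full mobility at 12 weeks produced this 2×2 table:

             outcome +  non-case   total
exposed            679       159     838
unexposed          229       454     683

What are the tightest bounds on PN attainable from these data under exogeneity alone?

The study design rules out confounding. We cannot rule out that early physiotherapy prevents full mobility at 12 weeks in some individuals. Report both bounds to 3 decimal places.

p₁ = P(outcome | exposed) = 679/838 = 0.81026
p₀ = P(outcome | unexposed) = 229/683 = 0.33529
Under exogeneity alone the bounds on PN are max{0,(p₁−p₀)/p₁} ≤ PN ≤ min{1,(1−p₀)/p₁}.
  lower = (p₁ − p₀)/p₁ = 0.47498 / 0.81026 ≈ 0.5862
  upper = min{1, (1 − p₀)/p₁} = 0.66471 / 0.81026 ≈ 0.8204

0.586 ≤ PN ≤ 0.820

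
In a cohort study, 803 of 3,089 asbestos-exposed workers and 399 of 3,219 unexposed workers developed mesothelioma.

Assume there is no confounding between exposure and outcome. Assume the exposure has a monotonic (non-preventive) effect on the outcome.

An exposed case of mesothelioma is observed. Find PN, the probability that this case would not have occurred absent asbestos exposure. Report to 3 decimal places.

p₁ = P(outcome | exposed) = 803/3089 = 0.25995
p₀ = P(outcome | unexposed) = 399/3219 = 0.12395
Under exogeneity and monotonicity, PN = (p₁ − p₀) / p₁.
PN = (0.25995 − 0.12395) / 0.25995 = 0.136 / 0.25995 ≈ 0.5232

PN ≈ 0.523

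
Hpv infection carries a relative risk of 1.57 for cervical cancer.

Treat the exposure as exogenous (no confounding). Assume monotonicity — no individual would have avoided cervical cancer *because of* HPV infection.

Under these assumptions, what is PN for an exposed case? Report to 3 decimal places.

Under exogeneity and monotonicity, PN = (RR − 1) / RR = 1 − 1/RR.
PN = (1.57 − 1) / 1.57 = 0.57 / 1.57 ≈ 0.3631

PN ≈ 0.363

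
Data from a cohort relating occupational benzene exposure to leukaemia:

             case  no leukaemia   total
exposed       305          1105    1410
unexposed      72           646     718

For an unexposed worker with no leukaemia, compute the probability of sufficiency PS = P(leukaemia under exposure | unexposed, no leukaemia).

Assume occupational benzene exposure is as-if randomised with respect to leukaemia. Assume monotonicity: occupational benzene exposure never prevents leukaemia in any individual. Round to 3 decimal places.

PS ≈ 0.129

p₁ = P(outcome | exposed) = 305/1410 = 0.21631
p₀ = P(outcome | unexposed) = 72/718 = 0.10028
Under exogeneity and monotonicity, PS = (p₁ − p₀) / (1 − p₀).
PS = (0.21631 − 0.10028) / (1 − 0.10028) = 0.11603 / 0.89972 ≈ 0.1290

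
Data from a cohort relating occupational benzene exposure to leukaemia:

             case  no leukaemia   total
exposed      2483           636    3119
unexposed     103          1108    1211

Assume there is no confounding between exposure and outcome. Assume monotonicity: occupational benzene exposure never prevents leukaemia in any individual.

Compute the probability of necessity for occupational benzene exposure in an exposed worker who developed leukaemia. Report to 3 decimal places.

p₁ = P(outcome | exposed) = 2483/3119 = 0.79609
p₀ = P(outcome | unexposed) = 103/1211 = 0.085054
Under exogeneity and monotonicity, PN = (p₁ − p₀)/p₁.
PN = (0.79609 − 0.085054) / 0.79609 ≈ 0.8932

PN ≈ 0.893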